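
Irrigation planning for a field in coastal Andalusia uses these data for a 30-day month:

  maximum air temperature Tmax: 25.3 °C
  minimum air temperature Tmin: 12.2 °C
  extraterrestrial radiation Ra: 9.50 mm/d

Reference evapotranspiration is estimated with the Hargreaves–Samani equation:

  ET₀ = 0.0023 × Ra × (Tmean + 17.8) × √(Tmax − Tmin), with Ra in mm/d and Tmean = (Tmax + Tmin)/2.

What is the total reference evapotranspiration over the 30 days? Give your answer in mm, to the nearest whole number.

Tmean = (25.3 + 12.2)/2 = 18.75 °C
ET₀ = 0.0023 × 9.50 × (18.75 + 17.8) × √13.1 = 0.0023 × 9.50 × 36.55 × 3.6194 = 2.8905 mm/d
Over 30 days: 2.8905 × 30 = 86.715 mm

87 mm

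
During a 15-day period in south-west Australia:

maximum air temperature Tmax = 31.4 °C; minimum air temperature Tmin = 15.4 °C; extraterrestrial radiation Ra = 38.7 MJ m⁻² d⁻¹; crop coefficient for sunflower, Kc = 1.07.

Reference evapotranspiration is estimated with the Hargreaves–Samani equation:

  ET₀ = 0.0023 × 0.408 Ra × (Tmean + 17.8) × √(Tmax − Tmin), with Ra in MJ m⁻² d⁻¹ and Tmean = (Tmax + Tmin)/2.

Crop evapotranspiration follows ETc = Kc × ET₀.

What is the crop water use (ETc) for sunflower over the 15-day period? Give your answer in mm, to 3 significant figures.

96.1 mm

Tmean = (31.4 + 15.4)/2 = 23.40 °C
0.408 Ra = 0.408 × 38.7 = 15.7896 mm/d equivalent
ET₀ = 0.0023 × 15.7896 × (23.40 + 17.8) × √16.0 = 0.0023 × 15.7896 × 41.20 × 4.0000 = 5.9849 mm/d
ETc = Kc × ET₀ = 1.07 × 5.9849 = 6.4038 mm/d
Over 15 days: 6.4038 × 15 = 96.057 mm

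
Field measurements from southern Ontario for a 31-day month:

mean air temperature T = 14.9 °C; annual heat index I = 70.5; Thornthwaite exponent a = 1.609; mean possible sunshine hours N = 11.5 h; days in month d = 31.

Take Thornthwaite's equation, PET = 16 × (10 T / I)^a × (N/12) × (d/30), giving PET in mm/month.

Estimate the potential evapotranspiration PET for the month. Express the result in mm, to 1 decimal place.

10T/I = 10 × 14.9 / 70.5 = 2.1135
(10T/I)^a = 2.1135^1.609 = 3.3337
Uncorrected PET = 16 × 3.3337 = 53.339 mm
Correction = (N/12)(d/30) = (11.5/12)(31/30) = 0.9903
PET = 53.339 × 0.9903 = 52.822 mm/month

52.8 mm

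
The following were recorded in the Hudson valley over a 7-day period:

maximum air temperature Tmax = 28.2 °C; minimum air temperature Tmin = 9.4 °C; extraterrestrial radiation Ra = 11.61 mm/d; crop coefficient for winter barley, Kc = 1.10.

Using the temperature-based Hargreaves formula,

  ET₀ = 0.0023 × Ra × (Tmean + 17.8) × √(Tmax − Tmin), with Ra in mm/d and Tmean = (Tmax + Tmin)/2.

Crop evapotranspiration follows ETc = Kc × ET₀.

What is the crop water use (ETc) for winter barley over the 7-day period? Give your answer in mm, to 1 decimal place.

32.6 mm

Tmean = (28.2 + 9.4)/2 = 18.80 °C
ET₀ = 0.0023 × 11.61 × (18.80 + 17.8) × √18.8 = 0.0023 × 11.61 × 36.60 × 4.3359 = 4.2376 mm/d
ETc = Kc × ET₀ = 1.10 × 4.2376 = 4.6614 mm/d
Over 7 days: 4.6614 × 7 = 32.630 mm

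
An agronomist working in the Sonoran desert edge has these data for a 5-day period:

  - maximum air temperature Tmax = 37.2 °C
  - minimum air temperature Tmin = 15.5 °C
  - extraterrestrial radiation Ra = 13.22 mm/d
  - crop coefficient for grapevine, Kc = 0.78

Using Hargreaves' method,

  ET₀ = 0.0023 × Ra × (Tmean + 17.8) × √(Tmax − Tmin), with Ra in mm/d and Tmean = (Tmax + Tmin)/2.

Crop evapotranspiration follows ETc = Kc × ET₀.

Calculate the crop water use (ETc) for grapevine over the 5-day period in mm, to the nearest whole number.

Tmean = (37.2 + 15.5)/2 = 26.35 °C
ET₀ = 0.0023 × 13.22 × (26.35 + 17.8) × √21.7 = 0.0023 × 13.22 × 44.15 × 4.6583 = 6.2534 mm/d
ETc = Kc × ET₀ = 0.78 × 6.2534 = 4.8777 mm/d
Over 5 days: 4.8777 × 5 = 24.389 mm

24 mm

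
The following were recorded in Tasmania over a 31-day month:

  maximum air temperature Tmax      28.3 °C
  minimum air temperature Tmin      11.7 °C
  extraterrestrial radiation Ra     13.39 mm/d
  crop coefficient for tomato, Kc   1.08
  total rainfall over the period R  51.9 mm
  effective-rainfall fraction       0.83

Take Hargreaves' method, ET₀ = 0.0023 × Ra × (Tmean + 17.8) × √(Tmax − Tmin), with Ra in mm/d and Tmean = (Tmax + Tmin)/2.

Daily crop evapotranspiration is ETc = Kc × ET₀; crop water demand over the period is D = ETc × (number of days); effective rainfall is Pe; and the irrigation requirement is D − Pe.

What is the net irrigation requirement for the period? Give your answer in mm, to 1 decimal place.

115.7 mm

Tmean = (28.3 + 11.7)/2 = 20.00 °C
ET₀ = 0.0023 × 13.39 × (20.00 + 17.8) × √16.6 = 0.0023 × 13.39 × 37.80 × 4.0743 = 4.7430 mm/d
ETc = Kc × ET₀ = 1.08 × 4.7430 = 5.1224 mm/d
Crop demand D = ETc × 31 d = 5.1224 × 31 = 158.794 mm
Pe = 0.83 × 51.9 = 43.077 mm
D − Pe = 158.794 − 43.077 = 115.717 mm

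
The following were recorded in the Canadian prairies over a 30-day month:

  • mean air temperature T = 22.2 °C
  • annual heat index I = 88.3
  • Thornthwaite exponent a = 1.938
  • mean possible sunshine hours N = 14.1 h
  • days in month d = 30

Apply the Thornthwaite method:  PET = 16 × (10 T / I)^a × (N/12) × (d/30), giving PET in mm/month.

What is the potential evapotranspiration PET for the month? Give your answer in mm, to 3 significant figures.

112 mm

10T/I = 10 × 22.2 / 88.3 = 2.5142
(10T/I)^a = 2.5142^1.938 = 5.9700
Uncorrected PET = 16 × 5.9700 = 95.520 mm
Correction = (N/12)(d/30) = (14.1/12)(30/30) = 1.1750
PET = 95.520 × 1.1750 = 112.236 mm/month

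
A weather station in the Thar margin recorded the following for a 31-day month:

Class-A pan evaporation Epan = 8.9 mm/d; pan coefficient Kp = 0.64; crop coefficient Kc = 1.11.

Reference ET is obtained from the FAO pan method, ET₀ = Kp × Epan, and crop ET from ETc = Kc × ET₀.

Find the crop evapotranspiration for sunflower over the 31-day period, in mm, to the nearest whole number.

196 mm

ET₀ = 0.64 × 8.9 = 5.6960 mm/d
ETc = Kc × ET₀ = 1.11 × 5.6960 = 6.3226 mm/d
Over 31 days: 6.3226 × 31 = 196.001 mm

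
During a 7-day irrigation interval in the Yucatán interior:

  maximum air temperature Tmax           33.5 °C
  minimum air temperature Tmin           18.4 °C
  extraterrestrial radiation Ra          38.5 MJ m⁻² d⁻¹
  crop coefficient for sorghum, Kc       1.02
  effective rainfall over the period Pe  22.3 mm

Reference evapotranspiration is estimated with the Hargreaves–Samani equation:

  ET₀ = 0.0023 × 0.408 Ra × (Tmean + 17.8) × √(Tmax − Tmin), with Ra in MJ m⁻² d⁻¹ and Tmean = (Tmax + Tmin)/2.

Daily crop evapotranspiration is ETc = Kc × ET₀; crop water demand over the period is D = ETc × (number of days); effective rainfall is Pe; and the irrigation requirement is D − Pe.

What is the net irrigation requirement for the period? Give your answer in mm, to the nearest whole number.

22 mm

Tmean = (33.5 + 18.4)/2 = 25.95 °C
0.408 Ra = 0.408 × 38.5 = 15.7080 mm/d equivalent
ET₀ = 0.0023 × 15.7080 × (25.95 + 17.8) × √15.1 = 0.0023 × 15.7080 × 43.75 × 3.8859 = 6.1421 mm/d
ETc = Kc × ET₀ = 1.02 × 6.1421 = 6.2649 mm/d
Crop demand D = ETc × 7 d = 6.2649 × 7 = 43.854 mm
D − Pe = 43.854 − 22.3 = 21.554 mm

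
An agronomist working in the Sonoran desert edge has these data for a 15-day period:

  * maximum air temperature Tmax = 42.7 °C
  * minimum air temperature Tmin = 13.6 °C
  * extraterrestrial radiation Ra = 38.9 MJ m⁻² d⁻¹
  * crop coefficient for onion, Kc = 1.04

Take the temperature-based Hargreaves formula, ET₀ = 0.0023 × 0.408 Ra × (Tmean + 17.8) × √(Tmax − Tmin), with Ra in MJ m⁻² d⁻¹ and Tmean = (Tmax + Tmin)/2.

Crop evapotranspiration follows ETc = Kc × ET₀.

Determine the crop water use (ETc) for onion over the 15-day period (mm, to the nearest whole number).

Tmean = (42.7 + 13.6)/2 = 28.15 °C
0.408 Ra = 0.408 × 38.9 = 15.8712 mm/d equivalent
ET₀ = 0.0023 × 15.8712 × (28.15 + 17.8) × √29.1 = 0.0023 × 15.8712 × 45.95 × 5.3944 = 9.0483 mm/d
ETc = Kc × ET₀ = 1.04 × 9.0483 = 9.4102 mm/d
Over 15 days: 9.4102 × 15 = 141.153 mm

141 mm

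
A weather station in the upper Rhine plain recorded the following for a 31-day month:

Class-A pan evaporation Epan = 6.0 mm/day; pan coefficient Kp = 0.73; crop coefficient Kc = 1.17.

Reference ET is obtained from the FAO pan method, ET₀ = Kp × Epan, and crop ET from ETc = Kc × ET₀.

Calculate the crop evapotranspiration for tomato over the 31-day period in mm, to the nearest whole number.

ET₀ = 0.73 × 6.0 = 4.3800 mm/d
ETc = Kc × ET₀ = 1.17 × 4.3800 = 5.1246 mm/d
Over 31 days: 5.1246 × 31 = 158.863 mm

159 mm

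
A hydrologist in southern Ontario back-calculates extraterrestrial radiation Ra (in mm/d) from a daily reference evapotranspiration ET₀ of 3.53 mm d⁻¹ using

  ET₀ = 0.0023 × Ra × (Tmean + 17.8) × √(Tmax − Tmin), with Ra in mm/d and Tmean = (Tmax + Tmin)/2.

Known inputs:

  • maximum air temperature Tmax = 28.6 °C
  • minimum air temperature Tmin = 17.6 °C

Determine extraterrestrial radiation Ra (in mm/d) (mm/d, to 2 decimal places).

Tmean = 23.10 °C; √ΔT = 3.3166
Ra = ET₀ / [0.0023 × (Tmean+17.8) × √ΔT] = 3.53 / (0.0023 × 40.90 × 3.3166) = 11.314 mm/d

11.31 mm/d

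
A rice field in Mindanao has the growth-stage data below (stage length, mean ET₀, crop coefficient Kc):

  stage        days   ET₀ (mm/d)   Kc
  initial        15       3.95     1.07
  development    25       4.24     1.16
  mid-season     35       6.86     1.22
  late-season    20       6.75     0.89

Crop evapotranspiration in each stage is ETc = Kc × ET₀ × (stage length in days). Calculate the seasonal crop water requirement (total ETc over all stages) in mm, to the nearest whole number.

599 mm

initial: 1.07 × 3.95 × 15 = 63.40 mm
development: 1.16 × 4.24 × 25 = 122.96 mm
mid-season: 1.22 × 6.86 × 35 = 292.92 mm
late-season: 0.89 × 6.75 × 20 = 120.15 mm
Seasonal total = 599.43 mm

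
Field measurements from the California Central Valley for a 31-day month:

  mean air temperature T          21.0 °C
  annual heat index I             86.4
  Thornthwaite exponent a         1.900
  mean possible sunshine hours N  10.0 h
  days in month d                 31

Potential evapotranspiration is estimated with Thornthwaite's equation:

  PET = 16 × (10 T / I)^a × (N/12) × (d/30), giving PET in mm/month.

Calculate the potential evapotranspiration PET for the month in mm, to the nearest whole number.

74 mm

10T/I = 10 × 21.0 / 86.4 = 2.4306
(10T/I)^a = 2.4306^1.900 = 5.4057
Uncorrected PET = 16 × 5.4057 = 86.491 mm
Correction = (N/12)(d/30) = (10.0/12)(31/30) = 0.8611
PET = 86.491 × 0.8611 = 74.477 mm/month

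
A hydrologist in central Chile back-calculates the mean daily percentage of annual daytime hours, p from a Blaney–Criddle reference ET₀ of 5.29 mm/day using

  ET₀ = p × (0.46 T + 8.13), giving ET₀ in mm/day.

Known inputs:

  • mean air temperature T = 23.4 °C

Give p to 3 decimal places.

0.280

p = ET₀ / (0.46 T + 8.13) = 5.29 / (0.46 × 23.4 + 8.13) = 5.29 / 18.894 = 0.2800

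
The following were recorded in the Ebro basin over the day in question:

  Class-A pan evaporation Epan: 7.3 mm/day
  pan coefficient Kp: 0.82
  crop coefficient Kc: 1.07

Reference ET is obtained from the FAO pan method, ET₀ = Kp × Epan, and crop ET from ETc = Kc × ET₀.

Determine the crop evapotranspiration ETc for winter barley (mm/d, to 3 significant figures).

6.41 mm/d

ET₀ = 0.82 × 7.3 = 5.9860 mm/d
ETc = Kc × ET₀ = 1.07 × 5.9860 = 6.4050 mm/d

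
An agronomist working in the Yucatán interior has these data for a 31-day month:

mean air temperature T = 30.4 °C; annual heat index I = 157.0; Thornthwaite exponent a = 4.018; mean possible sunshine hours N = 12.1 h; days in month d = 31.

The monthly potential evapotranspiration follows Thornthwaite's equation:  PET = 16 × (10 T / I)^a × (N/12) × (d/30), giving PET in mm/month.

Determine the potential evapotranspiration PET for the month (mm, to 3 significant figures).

10T/I = 10 × 30.4 / 157.0 = 1.9363
(10T/I)^a = 1.9363^4.018 = 14.2251
Uncorrected PET = 16 × 14.2251 = 227.602 mm
Correction = (N/12)(d/30) = (12.1/12)(31/30) = 1.0419
PET = 227.602 × 1.0419 = 237.139 mm/month

237 mm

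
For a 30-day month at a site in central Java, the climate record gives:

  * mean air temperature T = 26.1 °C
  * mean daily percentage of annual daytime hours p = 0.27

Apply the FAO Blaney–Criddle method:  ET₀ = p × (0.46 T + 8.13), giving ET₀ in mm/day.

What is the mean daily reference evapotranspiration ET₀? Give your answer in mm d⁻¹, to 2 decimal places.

5.44 mm d⁻¹

ET₀ = 0.27 × (0.46 × 26.1 + 8.13) = 0.27 × 20.136 = 5.4367 mm/d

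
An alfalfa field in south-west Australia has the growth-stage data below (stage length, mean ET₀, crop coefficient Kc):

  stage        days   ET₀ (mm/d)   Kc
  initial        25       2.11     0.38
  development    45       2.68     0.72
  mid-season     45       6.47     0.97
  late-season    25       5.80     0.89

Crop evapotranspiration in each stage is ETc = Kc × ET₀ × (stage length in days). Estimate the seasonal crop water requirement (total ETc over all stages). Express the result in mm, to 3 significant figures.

518 mm

initial: 0.38 × 2.11 × 25 = 20.05 mm
development: 0.72 × 2.68 × 45 = 86.83 mm
mid-season: 0.97 × 6.47 × 45 = 282.42 mm
late-season: 0.89 × 5.80 × 25 = 129.05 mm
Seasonal total = 518.35 mm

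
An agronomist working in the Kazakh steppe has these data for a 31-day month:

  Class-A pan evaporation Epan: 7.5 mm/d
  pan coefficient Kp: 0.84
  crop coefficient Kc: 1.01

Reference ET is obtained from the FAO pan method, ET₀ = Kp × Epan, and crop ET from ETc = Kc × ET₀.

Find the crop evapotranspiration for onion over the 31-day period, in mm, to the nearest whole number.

ET₀ = 0.84 × 7.5 = 6.3000 mm/d
ETc = Kc × ET₀ = 1.01 × 6.3000 = 6.3630 mm/d
Over 31 days: 6.3630 × 31 = 197.253 mm

197 mm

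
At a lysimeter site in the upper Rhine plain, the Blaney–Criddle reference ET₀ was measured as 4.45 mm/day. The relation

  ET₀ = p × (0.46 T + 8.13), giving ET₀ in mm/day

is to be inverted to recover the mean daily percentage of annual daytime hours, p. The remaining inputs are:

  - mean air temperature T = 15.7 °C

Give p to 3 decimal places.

0.290

p = ET₀ / (0.46 T + 8.13) = 4.45 / (0.46 × 15.7 + 8.13) = 4.45 / 15.352 = 0.2899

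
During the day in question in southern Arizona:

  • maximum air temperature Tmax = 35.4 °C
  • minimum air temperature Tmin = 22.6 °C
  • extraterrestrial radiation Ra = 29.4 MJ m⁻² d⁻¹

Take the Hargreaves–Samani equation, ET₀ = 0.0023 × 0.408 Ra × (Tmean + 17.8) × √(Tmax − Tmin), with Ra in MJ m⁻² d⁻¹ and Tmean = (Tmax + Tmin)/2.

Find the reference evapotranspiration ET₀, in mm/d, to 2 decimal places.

4.62 mm/d

Tmean = (35.4 + 22.6)/2 = 29.00 °C
0.408 Ra = 0.408 × 29.4 = 11.9952 mm/d equivalent
ET₀ = 0.0023 × 11.9952 × (29.00 + 17.8) × √12.8 = 0.0023 × 11.9952 × 46.80 × 3.5777 = 4.6194 mm/d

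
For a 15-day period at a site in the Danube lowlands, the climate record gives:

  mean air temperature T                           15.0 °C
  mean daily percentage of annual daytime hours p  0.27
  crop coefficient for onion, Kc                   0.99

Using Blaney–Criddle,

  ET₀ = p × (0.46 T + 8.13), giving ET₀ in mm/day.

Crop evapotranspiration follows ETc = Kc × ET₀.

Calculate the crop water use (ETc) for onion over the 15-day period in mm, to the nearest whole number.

ET₀ = 0.27 × (0.46 × 15.0 + 8.13) = 0.27 × 15.030 = 4.0581 mm/d
ETc = Kc × ET₀ = 0.99 × 4.0581 = 4.0175 mm/d
Over 15 days: 4.0175 × 15 = 60.263 mm

60 mm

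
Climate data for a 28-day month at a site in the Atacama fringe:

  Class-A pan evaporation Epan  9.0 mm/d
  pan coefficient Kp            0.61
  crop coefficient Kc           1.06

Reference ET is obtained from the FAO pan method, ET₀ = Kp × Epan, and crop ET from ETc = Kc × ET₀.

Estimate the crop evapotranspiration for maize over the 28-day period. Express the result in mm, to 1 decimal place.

162.9 mm

ET₀ = 0.61 × 9.0 = 5.4900 mm/d
ETc = Kc × ET₀ = 1.06 × 5.4900 = 5.8194 mm/d
Over 28 days: 5.8194 × 28 = 162.943 mm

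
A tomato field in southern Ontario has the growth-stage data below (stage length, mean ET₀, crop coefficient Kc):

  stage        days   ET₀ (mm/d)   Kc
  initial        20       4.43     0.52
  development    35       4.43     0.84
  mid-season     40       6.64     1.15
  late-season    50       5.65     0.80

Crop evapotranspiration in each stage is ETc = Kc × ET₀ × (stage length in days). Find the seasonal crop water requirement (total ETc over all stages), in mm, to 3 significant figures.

initial: 0.52 × 4.43 × 20 = 46.07 mm
development: 0.84 × 4.43 × 35 = 130.24 mm
mid-season: 1.15 × 6.64 × 40 = 305.44 mm
late-season: 0.80 × 5.65 × 50 = 226.00 mm
Seasonal total = 707.75 mm

708 mm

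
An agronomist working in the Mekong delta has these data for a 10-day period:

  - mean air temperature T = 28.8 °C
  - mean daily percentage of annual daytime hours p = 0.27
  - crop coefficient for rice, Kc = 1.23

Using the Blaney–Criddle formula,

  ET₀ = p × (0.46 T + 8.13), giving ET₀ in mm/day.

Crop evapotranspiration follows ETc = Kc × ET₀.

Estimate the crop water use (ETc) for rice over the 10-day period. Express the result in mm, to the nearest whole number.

71 mm

ET₀ = 0.27 × (0.46 × 28.8 + 8.13) = 0.27 × 21.378 = 5.7721 mm/d
ETc = Kc × ET₀ = 1.23 × 5.7721 = 7.0997 mm/d
Over 10 days: 7.0997 × 10 = 70.997 mm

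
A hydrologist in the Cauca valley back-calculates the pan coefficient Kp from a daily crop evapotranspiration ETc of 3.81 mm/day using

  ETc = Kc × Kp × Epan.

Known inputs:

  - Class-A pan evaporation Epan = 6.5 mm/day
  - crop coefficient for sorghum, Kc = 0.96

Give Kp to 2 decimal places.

0.61

ETc = Kc × Kp × Epan  ⇒  Kp = ETc / (Kc × Epan)
Kp = 3.81 / (0.96 × 6.5) = 3.81 / 6.240 = 0.6106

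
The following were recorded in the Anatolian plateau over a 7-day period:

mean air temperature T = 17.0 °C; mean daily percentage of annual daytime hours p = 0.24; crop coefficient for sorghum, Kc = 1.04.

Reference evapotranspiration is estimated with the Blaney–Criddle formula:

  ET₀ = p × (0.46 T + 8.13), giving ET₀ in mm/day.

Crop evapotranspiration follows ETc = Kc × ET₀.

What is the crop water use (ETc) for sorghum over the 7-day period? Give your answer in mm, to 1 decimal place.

ET₀ = 0.24 × (0.46 × 17.0 + 8.13) = 0.24 × 15.950 = 3.8280 mm/d
ETc = Kc × ET₀ = 1.04 × 3.8280 = 3.9811 mm/d
Over 7 days: 3.9811 × 7 = 27.868 mm

27.9 mm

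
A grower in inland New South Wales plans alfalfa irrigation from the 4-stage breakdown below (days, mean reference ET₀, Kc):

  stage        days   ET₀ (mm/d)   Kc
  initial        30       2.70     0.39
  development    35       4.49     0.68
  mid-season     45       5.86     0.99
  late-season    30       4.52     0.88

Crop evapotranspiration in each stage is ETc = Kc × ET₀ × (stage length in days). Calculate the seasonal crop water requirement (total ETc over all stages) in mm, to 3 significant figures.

519 mm

initial: 0.39 × 2.70 × 30 = 31.59 mm
development: 0.68 × 4.49 × 35 = 106.86 mm
mid-season: 0.99 × 5.86 × 45 = 261.06 mm
late-season: 0.88 × 4.52 × 30 = 119.33 mm
Seasonal total = 518.84 mm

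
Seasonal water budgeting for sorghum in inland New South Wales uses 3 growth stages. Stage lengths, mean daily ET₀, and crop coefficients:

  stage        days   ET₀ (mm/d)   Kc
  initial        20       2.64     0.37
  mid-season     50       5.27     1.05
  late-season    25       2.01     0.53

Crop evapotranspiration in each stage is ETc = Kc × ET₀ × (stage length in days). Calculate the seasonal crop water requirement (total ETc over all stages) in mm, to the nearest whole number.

323 mm

initial: 0.37 × 2.64 × 20 = 19.54 mm
mid-season: 1.05 × 5.27 × 50 = 276.68 mm
late-season: 0.53 × 2.01 × 25 = 26.63 mm
Seasonal total = 322.85 mm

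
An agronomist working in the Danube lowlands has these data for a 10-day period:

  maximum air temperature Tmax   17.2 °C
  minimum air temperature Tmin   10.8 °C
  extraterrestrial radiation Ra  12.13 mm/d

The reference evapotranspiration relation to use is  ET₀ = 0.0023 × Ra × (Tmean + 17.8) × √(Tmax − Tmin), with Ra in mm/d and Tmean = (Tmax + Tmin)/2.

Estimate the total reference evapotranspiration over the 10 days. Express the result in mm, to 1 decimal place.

22.4 mm

Tmean = (17.2 + 10.8)/2 = 14.00 °C
ET₀ = 0.0023 × 12.13 × (14.00 + 17.8) × √6.4 = 0.0023 × 12.13 × 31.80 × 2.5298 = 2.2444 mm/d
Over 10 days: 2.2444 × 10 = 22.444 mm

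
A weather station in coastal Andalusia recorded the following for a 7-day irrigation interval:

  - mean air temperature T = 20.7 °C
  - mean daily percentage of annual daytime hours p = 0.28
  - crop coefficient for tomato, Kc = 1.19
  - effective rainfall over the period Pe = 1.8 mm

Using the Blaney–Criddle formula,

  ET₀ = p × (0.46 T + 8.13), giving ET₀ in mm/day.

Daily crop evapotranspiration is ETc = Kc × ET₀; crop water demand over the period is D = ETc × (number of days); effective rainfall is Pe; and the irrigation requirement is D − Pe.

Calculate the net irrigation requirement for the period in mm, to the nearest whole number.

ET₀ = 0.28 × (0.46 × 20.7 + 8.13) = 0.28 × 17.652 = 4.9426 mm/d
ETc = Kc × ET₀ = 1.19 × 4.9426 = 5.8817 mm/d
Crop demand D = ETc × 7 d = 5.8817 × 7 = 41.172 mm
D − Pe = 41.172 − 1.8 = 39.372 mm

39 mm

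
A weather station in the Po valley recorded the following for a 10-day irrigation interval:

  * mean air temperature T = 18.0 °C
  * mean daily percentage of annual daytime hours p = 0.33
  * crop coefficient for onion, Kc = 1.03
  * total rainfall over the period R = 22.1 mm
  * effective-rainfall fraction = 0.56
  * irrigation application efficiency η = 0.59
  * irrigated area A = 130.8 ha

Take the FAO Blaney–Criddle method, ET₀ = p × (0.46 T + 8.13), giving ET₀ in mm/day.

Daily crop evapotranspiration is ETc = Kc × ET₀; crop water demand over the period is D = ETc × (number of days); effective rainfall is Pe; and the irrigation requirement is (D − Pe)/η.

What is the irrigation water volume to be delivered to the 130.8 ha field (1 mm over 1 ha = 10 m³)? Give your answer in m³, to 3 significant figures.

ET₀ = 0.33 × (0.46 × 18.0 + 8.13) = 0.33 × 16.410 = 5.4153 mm/d
ETc = Kc × ET₀ = 1.03 × 5.4153 = 5.5778 mm/d
Crop demand D = ETc × 10 d = 5.5778 × 10 = 55.778 mm
Pe = 0.56 × 22.1 = 12.376 mm
D − Pe = 55.778 − 12.376 = 43.402 mm
Gross irrigation = 43.402 / 0.59 = 73.563 mm
Volume = 73.563 mm × 130.8 ha × 10 = 96220.4 m³

96200 m³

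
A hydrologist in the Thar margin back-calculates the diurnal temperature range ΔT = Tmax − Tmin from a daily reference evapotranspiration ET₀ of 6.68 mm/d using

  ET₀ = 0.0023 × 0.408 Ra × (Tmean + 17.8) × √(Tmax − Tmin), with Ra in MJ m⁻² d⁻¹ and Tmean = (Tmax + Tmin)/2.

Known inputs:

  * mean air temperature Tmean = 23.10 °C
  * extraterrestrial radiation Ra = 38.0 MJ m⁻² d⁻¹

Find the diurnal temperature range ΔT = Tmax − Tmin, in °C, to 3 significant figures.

√ΔT = ET₀ / [0.0023 × 0.408 × Ra × (Tmean+17.8)] = 6.68 / (0.0023 × 15.5040 × 40.90) = 4.5802
ΔT = 4.5802² = 20.978 °C

21.0 °C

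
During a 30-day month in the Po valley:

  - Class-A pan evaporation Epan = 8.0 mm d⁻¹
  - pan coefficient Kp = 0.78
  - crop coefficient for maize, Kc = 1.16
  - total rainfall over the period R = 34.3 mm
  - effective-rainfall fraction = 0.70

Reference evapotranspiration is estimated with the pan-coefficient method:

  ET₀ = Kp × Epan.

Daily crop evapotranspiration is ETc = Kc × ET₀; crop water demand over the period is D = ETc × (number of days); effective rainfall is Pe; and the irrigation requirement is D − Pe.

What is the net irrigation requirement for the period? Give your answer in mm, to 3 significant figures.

193 mm

ET₀ = 0.78 × 8.0 = 6.2400 mm/d
ETc = Kc × ET₀ = 1.16 × 6.2400 = 7.2384 mm/d
Crop demand D = ETc × 30 d = 7.2384 × 30 = 217.152 mm
Pe = 0.70 × 34.3 = 24.010 mm
D − Pe = 217.152 − 24.010 = 193.142 mm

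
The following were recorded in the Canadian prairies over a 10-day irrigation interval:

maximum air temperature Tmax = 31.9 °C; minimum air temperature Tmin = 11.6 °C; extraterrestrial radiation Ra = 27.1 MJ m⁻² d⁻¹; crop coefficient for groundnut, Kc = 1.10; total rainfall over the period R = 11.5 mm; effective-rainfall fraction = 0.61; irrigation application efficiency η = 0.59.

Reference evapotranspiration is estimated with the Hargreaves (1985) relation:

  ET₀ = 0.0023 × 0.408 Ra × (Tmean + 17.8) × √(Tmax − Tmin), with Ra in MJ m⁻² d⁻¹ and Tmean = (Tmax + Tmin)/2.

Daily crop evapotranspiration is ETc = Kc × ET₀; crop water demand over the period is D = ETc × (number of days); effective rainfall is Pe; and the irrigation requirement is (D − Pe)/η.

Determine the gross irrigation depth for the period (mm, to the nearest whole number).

Tmean = (31.9 + 11.6)/2 = 21.75 °C
0.408 Ra = 0.408 × 27.1 = 11.0568 mm/d equivalent
ET₀ = 0.0023 × 11.0568 × (21.75 + 17.8) × √20.3 = 0.0023 × 11.0568 × 39.55 × 4.5056 = 4.5317 mm/d
ETc = Kc × ET₀ = 1.10 × 4.5317 = 4.9849 mm/d
Crop demand D = ETc × 10 d = 4.9849 × 10 = 49.849 mm
Pe = 0.61 × 11.5 = 7.015 mm
D − Pe = 49.849 − 7.015 = 42.834 mm
Gross irrigation = 42.834 / 0.59 = 72.600 mm

73 mm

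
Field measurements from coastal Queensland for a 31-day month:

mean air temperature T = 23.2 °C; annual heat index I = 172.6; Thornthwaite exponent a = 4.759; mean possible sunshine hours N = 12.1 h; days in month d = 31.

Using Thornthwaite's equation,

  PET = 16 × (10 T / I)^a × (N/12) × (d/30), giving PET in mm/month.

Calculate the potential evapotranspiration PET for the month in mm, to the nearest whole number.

10T/I = 10 × 23.2 / 172.6 = 1.3441
(10T/I)^a = 1.3441^4.759 = 4.0851
Uncorrected PET = 16 × 4.0851 = 65.362 mm
Correction = (N/12)(d/30) = (12.1/12)(31/30) = 1.0419
PET = 65.362 × 1.0419 = 68.101 mm/month

68 mm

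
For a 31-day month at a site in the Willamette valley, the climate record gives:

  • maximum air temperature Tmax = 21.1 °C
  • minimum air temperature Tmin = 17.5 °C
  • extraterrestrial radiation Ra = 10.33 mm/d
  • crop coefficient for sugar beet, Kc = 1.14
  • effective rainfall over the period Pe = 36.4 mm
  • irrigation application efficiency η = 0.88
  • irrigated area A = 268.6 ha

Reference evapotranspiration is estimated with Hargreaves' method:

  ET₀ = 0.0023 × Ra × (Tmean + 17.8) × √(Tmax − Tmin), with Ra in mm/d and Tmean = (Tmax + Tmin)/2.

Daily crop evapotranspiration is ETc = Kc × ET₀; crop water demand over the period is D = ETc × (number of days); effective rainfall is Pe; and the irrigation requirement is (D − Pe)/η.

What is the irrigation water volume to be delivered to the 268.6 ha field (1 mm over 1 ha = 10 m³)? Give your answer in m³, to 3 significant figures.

69300 m³

Tmean = (21.1 + 17.5)/2 = 19.30 °C
ET₀ = 0.0023 × 10.33 × (19.30 + 17.8) × √3.6 = 0.0023 × 10.33 × 37.10 × 1.8974 = 1.6725 mm/d
ETc = Kc × ET₀ = 1.14 × 1.6725 = 1.9067 mm/d
Crop demand D = ETc × 31 d = 1.9067 × 31 = 59.108 mm
D − Pe = 59.108 − 36.4 = 22.708 mm
Gross irrigation = 22.708 / 0.88 = 25.805 mm
Volume = 25.805 mm × 268.6 ha × 10 = 69312.2 m³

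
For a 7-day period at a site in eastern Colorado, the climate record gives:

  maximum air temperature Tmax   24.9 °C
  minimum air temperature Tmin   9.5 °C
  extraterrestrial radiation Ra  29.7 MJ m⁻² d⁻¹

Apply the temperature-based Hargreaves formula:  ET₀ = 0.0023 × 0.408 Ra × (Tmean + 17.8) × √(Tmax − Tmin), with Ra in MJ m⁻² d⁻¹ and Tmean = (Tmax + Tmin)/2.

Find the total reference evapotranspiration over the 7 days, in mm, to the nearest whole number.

Tmean = (24.9 + 9.5)/2 = 17.20 °C
0.408 Ra = 0.408 × 29.7 = 12.1176 mm/d equivalent
ET₀ = 0.0023 × 12.1176 × (17.20 + 17.8) × √15.4 = 0.0023 × 12.1176 × 35.00 × 3.9243 = 3.8280 mm/d
Over 7 days: 3.8280 × 7 = 26.796 mm

27 mm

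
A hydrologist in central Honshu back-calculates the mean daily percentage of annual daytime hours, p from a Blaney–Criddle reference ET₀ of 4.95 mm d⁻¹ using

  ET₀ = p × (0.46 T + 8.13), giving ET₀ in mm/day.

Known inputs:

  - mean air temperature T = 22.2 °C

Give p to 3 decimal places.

0.270

p = ET₀ / (0.46 T + 8.13) = 4.95 / (0.46 × 22.2 + 8.13) = 4.95 / 18.342 = 0.2699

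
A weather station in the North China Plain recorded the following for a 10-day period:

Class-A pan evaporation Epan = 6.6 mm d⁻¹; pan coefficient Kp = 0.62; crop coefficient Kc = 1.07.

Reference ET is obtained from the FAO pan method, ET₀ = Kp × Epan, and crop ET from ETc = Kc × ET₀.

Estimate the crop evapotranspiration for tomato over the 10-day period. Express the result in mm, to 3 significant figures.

43.8 mm

ET₀ = 0.62 × 6.6 = 4.0920 mm/d
ETc = Kc × ET₀ = 1.07 × 4.0920 = 4.3784 mm/d
Over 10 days: 4.3784 × 10 = 43.784 mm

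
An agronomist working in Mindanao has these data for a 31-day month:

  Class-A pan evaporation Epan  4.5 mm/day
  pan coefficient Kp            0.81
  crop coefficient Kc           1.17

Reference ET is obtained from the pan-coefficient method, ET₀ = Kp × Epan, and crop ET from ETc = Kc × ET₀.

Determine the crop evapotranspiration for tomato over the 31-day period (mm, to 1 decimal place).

ET₀ = 0.81 × 4.5 = 3.6450 mm/d
ETc = Kc × ET₀ = 1.17 × 3.6450 = 4.2647 mm/d
Over 31 days: 4.2647 × 31 = 132.206 mm

132.2 mm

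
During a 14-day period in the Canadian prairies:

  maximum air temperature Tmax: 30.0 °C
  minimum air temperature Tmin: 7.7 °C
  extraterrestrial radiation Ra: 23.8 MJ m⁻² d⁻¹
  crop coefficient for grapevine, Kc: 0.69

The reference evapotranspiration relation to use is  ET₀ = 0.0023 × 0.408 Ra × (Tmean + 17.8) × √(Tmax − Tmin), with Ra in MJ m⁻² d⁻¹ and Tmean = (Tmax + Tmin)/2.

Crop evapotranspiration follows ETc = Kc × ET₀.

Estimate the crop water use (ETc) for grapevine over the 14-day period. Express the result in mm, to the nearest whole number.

37 mm

Tmean = (30.0 + 7.7)/2 = 18.85 °C
0.408 Ra = 0.408 × 23.8 = 9.7104 mm/d equivalent
ET₀ = 0.0023 × 9.7104 × (18.85 + 17.8) × √22.3 = 0.0023 × 9.7104 × 36.65 × 4.7223 = 3.8654 mm/d
ETc = Kc × ET₀ = 0.69 × 3.8654 = 2.6671 mm/d
Over 14 days: 2.6671 × 14 = 37.339 mm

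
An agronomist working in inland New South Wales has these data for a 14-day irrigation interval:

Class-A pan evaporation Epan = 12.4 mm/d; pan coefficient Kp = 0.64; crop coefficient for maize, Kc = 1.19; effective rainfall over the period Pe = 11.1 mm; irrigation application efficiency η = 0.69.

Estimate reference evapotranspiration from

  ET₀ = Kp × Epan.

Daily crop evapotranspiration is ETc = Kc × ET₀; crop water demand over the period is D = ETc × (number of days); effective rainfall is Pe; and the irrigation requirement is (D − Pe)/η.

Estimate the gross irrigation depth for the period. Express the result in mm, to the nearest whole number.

ET₀ = 0.64 × 12.4 = 7.9360 mm/d
ETc = Kc × ET₀ = 1.19 × 7.9360 = 9.4438 mm/d
Crop demand D = ETc × 14 d = 9.4438 × 14 = 132.213 mm
D − Pe = 132.213 − 11.1 = 121.113 mm
Gross irrigation = 121.113 / 0.69 = 175.526 mm

176 mm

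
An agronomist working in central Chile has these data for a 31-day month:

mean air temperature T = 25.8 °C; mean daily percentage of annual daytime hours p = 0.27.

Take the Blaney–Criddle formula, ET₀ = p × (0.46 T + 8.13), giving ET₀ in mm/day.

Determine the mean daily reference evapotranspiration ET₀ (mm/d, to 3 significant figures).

ET₀ = 0.27 × (0.46 × 25.8 + 8.13) = 0.27 × 19.998 = 5.3995 mm/d

5.40 mm/d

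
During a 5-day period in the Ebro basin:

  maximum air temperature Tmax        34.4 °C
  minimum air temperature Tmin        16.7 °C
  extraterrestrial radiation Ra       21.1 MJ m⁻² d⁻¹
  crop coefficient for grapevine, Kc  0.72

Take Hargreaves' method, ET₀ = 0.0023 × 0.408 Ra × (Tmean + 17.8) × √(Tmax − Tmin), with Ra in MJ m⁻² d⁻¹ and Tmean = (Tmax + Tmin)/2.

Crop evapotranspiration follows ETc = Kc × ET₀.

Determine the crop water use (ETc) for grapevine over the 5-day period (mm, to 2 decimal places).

Tmean = (34.4 + 16.7)/2 = 25.55 °C
0.408 Ra = 0.408 × 21.1 = 8.6088 mm/d equivalent
ET₀ = 0.0023 × 8.6088 × (25.55 + 17.8) × √17.7 = 0.0023 × 8.6088 × 43.35 × 4.2071 = 3.6111 mm/d
ETc = Kc × ET₀ = 0.72 × 3.6111 = 2.6000 mm/d
Over 5 days: 2.6000 × 5 = 13.000 mm

13.00 mm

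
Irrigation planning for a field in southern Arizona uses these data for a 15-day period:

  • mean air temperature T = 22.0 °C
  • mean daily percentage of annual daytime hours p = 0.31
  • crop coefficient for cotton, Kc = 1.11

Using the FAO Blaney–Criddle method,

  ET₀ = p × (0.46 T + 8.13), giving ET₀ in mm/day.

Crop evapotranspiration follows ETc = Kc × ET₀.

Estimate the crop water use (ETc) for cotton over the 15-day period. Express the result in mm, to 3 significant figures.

ET₀ = 0.31 × (0.46 × 22.0 + 8.13) = 0.31 × 18.250 = 5.6575 mm/d
ETc = Kc × ET₀ = 1.11 × 5.6575 = 6.2798 mm/d
Over 15 days: 6.2798 × 15 = 94.197 mm

94.2 mm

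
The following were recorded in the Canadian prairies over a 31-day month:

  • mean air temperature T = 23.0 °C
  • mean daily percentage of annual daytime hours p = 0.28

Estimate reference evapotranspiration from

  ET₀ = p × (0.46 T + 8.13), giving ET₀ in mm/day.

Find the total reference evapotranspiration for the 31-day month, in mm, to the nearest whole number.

162 mm

ET₀ = 0.28 × (0.46 × 23.0 + 8.13) = 0.28 × 18.710 = 5.2388 mm/d
Monthly total = 5.2388 × 31 = 162.403 mm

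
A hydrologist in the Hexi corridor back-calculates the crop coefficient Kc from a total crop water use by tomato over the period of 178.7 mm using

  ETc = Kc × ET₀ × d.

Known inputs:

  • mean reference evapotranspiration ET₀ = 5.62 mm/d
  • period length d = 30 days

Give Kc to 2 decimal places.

1.06

ETc = Kc × ET₀ × d  ⇒  Kc = ETc / (ET₀ × d)
Kc = 178.7 / (5.62 × 30) = 178.7 / 168.60 = 1.0599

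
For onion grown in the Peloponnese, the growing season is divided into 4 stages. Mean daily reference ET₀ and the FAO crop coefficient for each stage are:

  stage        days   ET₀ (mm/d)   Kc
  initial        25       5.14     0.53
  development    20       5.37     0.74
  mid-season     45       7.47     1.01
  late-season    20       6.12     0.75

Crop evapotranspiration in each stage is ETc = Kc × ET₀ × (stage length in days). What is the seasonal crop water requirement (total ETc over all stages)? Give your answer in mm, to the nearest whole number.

579 mm

initial: 0.53 × 5.14 × 25 = 68.11 mm
development: 0.74 × 5.37 × 20 = 79.48 mm
mid-season: 1.01 × 7.47 × 45 = 339.51 mm
late-season: 0.75 × 6.12 × 20 = 91.80 mm
Seasonal total = 578.90 mm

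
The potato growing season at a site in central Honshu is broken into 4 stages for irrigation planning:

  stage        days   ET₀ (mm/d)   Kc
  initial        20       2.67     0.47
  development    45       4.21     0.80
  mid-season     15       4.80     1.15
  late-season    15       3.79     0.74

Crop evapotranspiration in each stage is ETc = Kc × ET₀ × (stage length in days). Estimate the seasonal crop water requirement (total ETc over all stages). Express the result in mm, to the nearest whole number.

initial: 0.47 × 2.67 × 20 = 25.10 mm
development: 0.80 × 4.21 × 45 = 151.56 mm
mid-season: 1.15 × 4.80 × 15 = 82.80 mm
late-season: 0.74 × 3.79 × 15 = 42.07 mm
Seasonal total = 301.53 mm

302 mm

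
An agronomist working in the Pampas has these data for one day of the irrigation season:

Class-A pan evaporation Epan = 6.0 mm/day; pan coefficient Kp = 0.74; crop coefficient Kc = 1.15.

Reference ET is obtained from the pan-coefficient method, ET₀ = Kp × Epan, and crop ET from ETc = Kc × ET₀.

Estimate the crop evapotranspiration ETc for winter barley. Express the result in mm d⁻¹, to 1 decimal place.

5.1 mm d⁻¹

ET₀ = 0.74 × 6.0 = 4.4400 mm/d
ETc = Kc × ET₀ = 1.15 × 4.4400 = 5.1060 mm/d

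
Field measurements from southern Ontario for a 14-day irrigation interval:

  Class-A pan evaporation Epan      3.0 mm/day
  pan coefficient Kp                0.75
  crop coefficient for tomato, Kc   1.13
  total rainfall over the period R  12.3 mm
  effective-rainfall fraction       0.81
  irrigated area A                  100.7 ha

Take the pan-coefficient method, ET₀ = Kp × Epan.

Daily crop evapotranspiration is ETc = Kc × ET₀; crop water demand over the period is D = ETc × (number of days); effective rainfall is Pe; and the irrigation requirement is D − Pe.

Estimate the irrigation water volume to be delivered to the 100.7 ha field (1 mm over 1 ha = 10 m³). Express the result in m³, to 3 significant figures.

ET₀ = 0.75 × 3.0 = 2.2500 mm/d
ETc = Kc × ET₀ = 1.13 × 2.2500 = 2.5425 mm/d
Crop demand D = ETc × 14 d = 2.5425 × 14 = 35.595 mm
Pe = 0.81 × 12.3 = 9.963 mm
D − Pe = 35.595 − 9.963 = 25.632 mm
Volume = 25.632 mm × 100.7 ha × 10 = 25811.4 m³

25800 m³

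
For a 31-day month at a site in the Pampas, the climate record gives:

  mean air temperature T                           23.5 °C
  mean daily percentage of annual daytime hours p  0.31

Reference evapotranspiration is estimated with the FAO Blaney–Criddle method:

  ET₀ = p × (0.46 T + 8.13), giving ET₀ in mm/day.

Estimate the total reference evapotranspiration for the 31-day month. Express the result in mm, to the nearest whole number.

ET₀ = 0.31 × (0.46 × 23.5 + 8.13) = 0.31 × 18.940 = 5.8714 mm/d
Monthly total = 5.8714 × 31 = 182.013 mm

182 mm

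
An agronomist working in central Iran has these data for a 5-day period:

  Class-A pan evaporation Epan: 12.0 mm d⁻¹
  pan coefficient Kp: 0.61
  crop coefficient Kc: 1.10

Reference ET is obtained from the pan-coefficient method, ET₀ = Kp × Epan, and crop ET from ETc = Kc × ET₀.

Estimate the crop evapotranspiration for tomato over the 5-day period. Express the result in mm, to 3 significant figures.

ET₀ = 0.61 × 12.0 = 7.3200 mm/d
ETc = Kc × ET₀ = 1.10 × 7.3200 = 8.0520 mm/d
Over 5 days: 8.0520 × 5 = 40.260 mm

40.3 mm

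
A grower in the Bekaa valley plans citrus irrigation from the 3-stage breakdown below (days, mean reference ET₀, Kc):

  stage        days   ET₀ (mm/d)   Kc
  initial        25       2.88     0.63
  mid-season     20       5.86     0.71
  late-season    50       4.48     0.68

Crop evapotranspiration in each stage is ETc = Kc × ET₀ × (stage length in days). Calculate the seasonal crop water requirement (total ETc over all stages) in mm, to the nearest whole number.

initial: 0.63 × 2.88 × 25 = 45.36 mm
mid-season: 0.71 × 5.86 × 20 = 83.21 mm
late-season: 0.68 × 4.48 × 50 = 152.32 mm
Seasonal total = 280.89 mm

281 mm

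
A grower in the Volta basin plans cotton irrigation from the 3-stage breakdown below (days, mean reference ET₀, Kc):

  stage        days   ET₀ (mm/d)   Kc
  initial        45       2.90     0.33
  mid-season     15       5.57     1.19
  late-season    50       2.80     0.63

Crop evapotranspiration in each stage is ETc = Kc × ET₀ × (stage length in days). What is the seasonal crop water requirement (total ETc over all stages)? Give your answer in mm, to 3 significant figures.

231 mm

initial: 0.33 × 2.90 × 45 = 43.07 mm
mid-season: 1.19 × 5.57 × 15 = 99.42 mm
late-season: 0.63 × 2.80 × 50 = 88.20 mm
Seasonal total = 230.69 mm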